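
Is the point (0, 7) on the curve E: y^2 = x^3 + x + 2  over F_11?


Check whether y^2 = x^3 + 1 x + 2 (mod 11) for (x, y) = (0, 7).
LHS: y^2 = 7^2 mod 11 = 5
RHS: x^3 + 1 x + 2 = 0^3 + 1*0 + 2 mod 11 = 2
LHS != RHS

No, not on the curve


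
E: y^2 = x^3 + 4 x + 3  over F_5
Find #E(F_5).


For each x in F_5, count y with y^2 = x^3 + 4 x + 3 mod 5:
  x = 2: RHS = 4, y in [2, 3]  -> 2 point(s)
Affine points: 2. Add the point at infinity: total = 3.

#E(F_5) = 3


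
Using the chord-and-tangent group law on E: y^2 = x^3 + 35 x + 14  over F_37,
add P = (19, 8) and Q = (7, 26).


P != Q, so use the chord formula.
s = (y2 - y1) / (x2 - x1) = (18) / (25) mod 37 = 17
x3 = s^2 - x1 - x2 mod 37 = 17^2 - 19 - 7 = 4
y3 = s (x1 - x3) - y1 mod 37 = 17 * (19 - 4) - 8 = 25

P + Q = (4, 25)


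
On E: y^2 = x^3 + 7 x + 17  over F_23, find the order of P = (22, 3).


Compute successive multiples of P until we hit O:
  1P = (22, 3)
  2P = (15, 1)
  3P = (18, 8)
  4P = (9, 21)
  5P = (21, 8)
  6P = (5, 4)
  7P = (12, 14)
  8P = (7, 15)
  ... (continuing to 27P)
  27P = O

ord(P) = 27


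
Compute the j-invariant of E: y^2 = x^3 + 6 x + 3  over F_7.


Delta = -16(4 a^3 + 27 b^2) mod 7 = 5
-1728 * (4 a)^3 = -1728 * (4*6)^3 mod 7 = 6
j = 6 * 5^(-1) mod 7 = 4

j = 4 (mod 7)


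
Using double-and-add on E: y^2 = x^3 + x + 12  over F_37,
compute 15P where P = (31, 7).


k = 15 = 1111_2 (binary, LSB first: 1111)
Double-and-add from P = (31, 7):
  bit 0 = 1: acc = O + (31, 7) = (31, 7)
  bit 1 = 1: acc = (31, 7) + (9, 11) = (27, 36)
  bit 2 = 1: acc = (27, 36) + (20, 15) = (36, 11)
  bit 3 = 1: acc = (36, 11) + (18, 33) = (32, 17)

15P = (32, 17)


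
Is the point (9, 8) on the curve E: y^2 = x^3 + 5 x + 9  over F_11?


Check whether y^2 = x^3 + 5 x + 9 (mod 11) for (x, y) = (9, 8).
LHS: y^2 = 8^2 mod 11 = 9
RHS: x^3 + 5 x + 9 = 9^3 + 5*9 + 9 mod 11 = 2
LHS != RHS

No, not on the curve


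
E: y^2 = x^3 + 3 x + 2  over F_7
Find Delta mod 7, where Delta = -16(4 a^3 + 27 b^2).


4 a^3 + 27 b^2 = 4*3^3 + 27*2^2 = 108 + 108 = 216
Delta = -16 * (216) = -3456
Delta mod 7 = 2

Delta = 2 (mod 7)


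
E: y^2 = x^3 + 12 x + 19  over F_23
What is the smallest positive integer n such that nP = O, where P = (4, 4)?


Compute successive multiples of P until we hit O:
  1P = (4, 4)
  2P = (8, 12)
  3P = (15, 20)
  4P = (16, 12)
  5P = (6, 10)
  6P = (22, 11)
  7P = (10, 9)
  8P = (18, 15)
  ... (continuing to 27P)
  27P = O

ord(P) = 27


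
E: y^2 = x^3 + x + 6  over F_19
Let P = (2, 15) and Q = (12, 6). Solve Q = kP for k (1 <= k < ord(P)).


Enumerate multiples of P until we hit Q = (12, 6):
  1P = (2, 15)
  2P = (12, 6)
Match found at i = 2.

k = 2


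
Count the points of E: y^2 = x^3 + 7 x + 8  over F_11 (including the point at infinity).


For each x in F_11, count y with y^2 = x^3 + 7 x + 8 mod 11:
  x = 1: RHS = 5, y in [4, 7]  -> 2 point(s)
  x = 3: RHS = 1, y in [1, 10]  -> 2 point(s)
  x = 4: RHS = 1, y in [1, 10]  -> 2 point(s)
  x = 5: RHS = 3, y in [5, 6]  -> 2 point(s)
  x = 7: RHS = 4, y in [2, 9]  -> 2 point(s)
  x = 8: RHS = 4, y in [2, 9]  -> 2 point(s)
  x = 10: RHS = 0, y in [0]  -> 1 point(s)
Affine points: 13. Add the point at infinity: total = 14.

#E(F_11) = 14


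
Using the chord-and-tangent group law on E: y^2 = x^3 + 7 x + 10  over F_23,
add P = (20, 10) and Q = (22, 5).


P != Q, so use the chord formula.
s = (y2 - y1) / (x2 - x1) = (18) / (2) mod 23 = 9
x3 = s^2 - x1 - x2 mod 23 = 9^2 - 20 - 22 = 16
y3 = s (x1 - x3) - y1 mod 23 = 9 * (20 - 16) - 10 = 3

P + Q = (16, 3)


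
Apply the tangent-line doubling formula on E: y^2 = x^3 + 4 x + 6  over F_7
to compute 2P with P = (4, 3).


Doubling: s = (3 x1^2 + a) / (2 y1)
s = (3*4^2 + 4) / (2*3) mod 7 = 4
x3 = s^2 - 2 x1 mod 7 = 4^2 - 2*4 = 1
y3 = s (x1 - x3) - y1 mod 7 = 4 * (4 - 1) - 3 = 2

2P = (1, 2)


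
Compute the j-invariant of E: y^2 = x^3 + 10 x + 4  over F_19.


Delta = -16(4 a^3 + 27 b^2) mod 19 = 15
-1728 * (4 a)^3 = -1728 * (4*10)^3 mod 19 = 8
j = 8 * 15^(-1) mod 19 = 17

j = 17 (mod 19)


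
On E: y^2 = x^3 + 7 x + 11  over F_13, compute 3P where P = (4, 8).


k = 3 = 11_2 (binary, LSB first: 11)
Double-and-add from P = (4, 8):
  bit 0 = 1: acc = O + (4, 8) = (4, 8)
  bit 1 = 1: acc = (4, 8) + (6, 3) = (6, 10)

3P = (6, 10)


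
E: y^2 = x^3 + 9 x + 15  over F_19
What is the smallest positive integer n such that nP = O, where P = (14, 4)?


Compute successive multiples of P until we hit O:
  1P = (14, 4)
  2P = (11, 18)
  3P = (1, 5)
  4P = (13, 12)
  5P = (18, 9)
  6P = (4, 18)
  7P = (6, 0)
  8P = (4, 1)
  ... (continuing to 14P)
  14P = O

ord(P) = 14


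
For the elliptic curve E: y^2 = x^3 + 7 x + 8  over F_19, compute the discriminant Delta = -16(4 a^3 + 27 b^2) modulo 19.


4 a^3 + 27 b^2 = 4*7^3 + 27*8^2 = 1372 + 1728 = 3100
Delta = -16 * (3100) = -49600
Delta mod 19 = 9

Delta = 9 (mod 19)


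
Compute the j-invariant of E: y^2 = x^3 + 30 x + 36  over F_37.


Delta = -16(4 a^3 + 27 b^2) mod 37 = 23
-1728 * (4 a)^3 = -1728 * (4*30)^3 mod 37 = 27
j = 27 * 23^(-1) mod 37 = 6

j = 6 (mod 37)


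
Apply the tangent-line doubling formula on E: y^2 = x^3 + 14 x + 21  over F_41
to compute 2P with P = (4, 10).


Doubling: s = (3 x1^2 + a) / (2 y1)
s = (3*4^2 + 14) / (2*10) mod 41 = 40
x3 = s^2 - 2 x1 mod 41 = 40^2 - 2*4 = 34
y3 = s (x1 - x3) - y1 mod 41 = 40 * (4 - 34) - 10 = 20

2P = (34, 20)


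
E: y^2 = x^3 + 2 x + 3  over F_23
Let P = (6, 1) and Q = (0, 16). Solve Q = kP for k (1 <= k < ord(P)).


Enumerate multiples of P until we hit Q = (0, 16):
  1P = (6, 1)
  2P = (0, 7)
  3P = (18, 11)
  4P = (8, 5)
  5P = (13, 8)
  6P = (5, 0)
  7P = (13, 15)
  8P = (8, 18)
  9P = (18, 12)
  10P = (0, 16)
Match found at i = 10.

k = 10


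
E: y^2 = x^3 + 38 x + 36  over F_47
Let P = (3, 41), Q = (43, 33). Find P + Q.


P != Q, so use the chord formula.
s = (y2 - y1) / (x2 - x1) = (39) / (40) mod 47 = 28
x3 = s^2 - x1 - x2 mod 47 = 28^2 - 3 - 43 = 33
y3 = s (x1 - x3) - y1 mod 47 = 28 * (3 - 33) - 41 = 12

P + Q = (33, 12)


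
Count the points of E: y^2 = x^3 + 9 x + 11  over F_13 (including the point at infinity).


For each x in F_13, count y with y^2 = x^3 + 9 x + 11 mod 13:
  x = 3: RHS = 0, y in [0]  -> 1 point(s)
  x = 5: RHS = 12, y in [5, 8]  -> 2 point(s)
  x = 7: RHS = 1, y in [1, 12]  -> 2 point(s)
  x = 8: RHS = 10, y in [6, 7]  -> 2 point(s)
  x = 10: RHS = 9, y in [3, 10]  -> 2 point(s)
  x = 12: RHS = 1, y in [1, 12]  -> 2 point(s)
Affine points: 11. Add the point at infinity: total = 12.

#E(F_13) = 12


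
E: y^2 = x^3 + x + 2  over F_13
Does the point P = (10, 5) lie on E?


Check whether y^2 = x^3 + 1 x + 2 (mod 13) for (x, y) = (10, 5).
LHS: y^2 = 5^2 mod 13 = 12
RHS: x^3 + 1 x + 2 = 10^3 + 1*10 + 2 mod 13 = 11
LHS != RHS

No, not on the curve


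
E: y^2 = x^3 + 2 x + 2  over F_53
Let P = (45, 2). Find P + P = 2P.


Doubling: s = (3 x1^2 + a) / (2 y1)
s = (3*45^2 + 2) / (2*2) mod 53 = 22
x3 = s^2 - 2 x1 mod 53 = 22^2 - 2*45 = 23
y3 = s (x1 - x3) - y1 mod 53 = 22 * (45 - 23) - 2 = 5

2P = (23, 5)


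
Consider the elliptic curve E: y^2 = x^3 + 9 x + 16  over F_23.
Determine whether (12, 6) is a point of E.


Check whether y^2 = x^3 + 9 x + 16 (mod 23) for (x, y) = (12, 6).
LHS: y^2 = 6^2 mod 23 = 13
RHS: x^3 + 9 x + 16 = 12^3 + 9*12 + 16 mod 23 = 12
LHS != RHS

No, not on the curve


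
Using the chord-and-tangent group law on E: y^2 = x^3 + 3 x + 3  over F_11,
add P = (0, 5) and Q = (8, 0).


P != Q, so use the chord formula.
s = (y2 - y1) / (x2 - x1) = (6) / (8) mod 11 = 9
x3 = s^2 - x1 - x2 mod 11 = 9^2 - 0 - 8 = 7
y3 = s (x1 - x3) - y1 mod 11 = 9 * (0 - 7) - 5 = 9

P + Q = (7, 9)


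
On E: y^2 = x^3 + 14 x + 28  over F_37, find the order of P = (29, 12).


Compute successive multiples of P until we hit O:
  1P = (29, 12)
  2P = (0, 18)
  3P = (34, 12)
  4P = (11, 25)
  5P = (7, 5)
  6P = (5, 36)
  7P = (4, 0)
  8P = (5, 1)
  ... (continuing to 14P)
  14P = O

ord(P) = 14


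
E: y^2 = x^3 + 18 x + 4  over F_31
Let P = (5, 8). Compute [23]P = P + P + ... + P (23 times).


k = 23 = 10111_2 (binary, LSB first: 11101)
Double-and-add from P = (5, 8):
  bit 0 = 1: acc = O + (5, 8) = (5, 8)
  bit 1 = 1: acc = (5, 8) + (21, 23) = (6, 24)
  bit 2 = 1: acc = (6, 24) + (28, 27) = (4, 27)
  bit 3 = 0: acc unchanged = (4, 27)
  bit 4 = 1: acc = (4, 27) + (11, 18) = (5, 23)

23P = (5, 23)


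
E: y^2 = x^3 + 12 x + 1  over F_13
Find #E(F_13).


For each x in F_13, count y with y^2 = x^3 + 12 x + 1 mod 13:
  x = 0: RHS = 1, y in [1, 12]  -> 2 point(s)
  x = 1: RHS = 1, y in [1, 12]  -> 2 point(s)
  x = 3: RHS = 12, y in [5, 8]  -> 2 point(s)
  x = 4: RHS = 9, y in [3, 10]  -> 2 point(s)
  x = 5: RHS = 4, y in [2, 11]  -> 2 point(s)
  x = 6: RHS = 3, y in [4, 9]  -> 2 point(s)
  x = 7: RHS = 12, y in [5, 8]  -> 2 point(s)
  x = 10: RHS = 3, y in [4, 9]  -> 2 point(s)
  x = 12: RHS = 1, y in [1, 12]  -> 2 point(s)
Affine points: 18. Add the point at infinity: total = 19.

#E(F_13) = 19


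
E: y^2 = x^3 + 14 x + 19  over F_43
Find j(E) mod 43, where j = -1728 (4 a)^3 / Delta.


Delta = -16(4 a^3 + 27 b^2) mod 43 = 5
-1728 * (4 a)^3 = -1728 * (4*14)^3 mod 43 = 11
j = 11 * 5^(-1) mod 43 = 28

j = 28 (mod 43)


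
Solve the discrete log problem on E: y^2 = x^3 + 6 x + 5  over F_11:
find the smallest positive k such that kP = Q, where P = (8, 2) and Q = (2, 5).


Enumerate multiples of P until we hit Q = (2, 5):
  1P = (8, 2)
  2P = (6, 9)
  3P = (1, 1)
  4P = (0, 7)
  5P = (7, 7)
  6P = (10, 8)
  7P = (2, 5)
Match found at i = 7.

k = 7


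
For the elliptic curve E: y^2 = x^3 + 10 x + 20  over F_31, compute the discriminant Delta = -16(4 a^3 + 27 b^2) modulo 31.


4 a^3 + 27 b^2 = 4*10^3 + 27*20^2 = 4000 + 10800 = 14800
Delta = -16 * (14800) = -236800
Delta mod 31 = 9

Delta = 9 (mod 31)


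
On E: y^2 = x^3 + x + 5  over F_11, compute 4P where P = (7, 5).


k = 4 = 100_2 (binary, LSB first: 001)
Double-and-add from P = (7, 5):
  bit 0 = 0: acc unchanged = O
  bit 1 = 0: acc unchanged = O
  bit 2 = 1: acc = O + (5, 5) = (5, 5)

4P = (5, 5)


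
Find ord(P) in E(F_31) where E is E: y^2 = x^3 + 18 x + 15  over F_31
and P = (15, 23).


Compute successive multiples of P until we hit O:
  1P = (15, 23)
  2P = (20, 25)
  3P = (16, 20)
  4P = (9, 21)
  5P = (14, 29)
  6P = (7, 22)
  7P = (25, 30)
  8P = (29, 23)
  ... (continuing to 29P)
  29P = O

ord(P) = 29


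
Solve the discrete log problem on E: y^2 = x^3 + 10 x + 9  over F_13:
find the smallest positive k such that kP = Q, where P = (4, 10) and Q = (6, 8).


Enumerate multiples of P until we hit Q = (6, 8):
  1P = (4, 10)
  2P = (6, 5)
  3P = (6, 8)
Match found at i = 3.

k = 3


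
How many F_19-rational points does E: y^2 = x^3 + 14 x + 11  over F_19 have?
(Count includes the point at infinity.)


For each x in F_19, count y with y^2 = x^3 + 14 x + 11 mod 19:
  x = 0: RHS = 11, y in [7, 12]  -> 2 point(s)
  x = 1: RHS = 7, y in [8, 11]  -> 2 point(s)
  x = 2: RHS = 9, y in [3, 16]  -> 2 point(s)
  x = 3: RHS = 4, y in [2, 17]  -> 2 point(s)
  x = 4: RHS = 17, y in [6, 13]  -> 2 point(s)
  x = 5: RHS = 16, y in [4, 15]  -> 2 point(s)
  x = 6: RHS = 7, y in [8, 11]  -> 2 point(s)
  x = 9: RHS = 11, y in [7, 12]  -> 2 point(s)
  x = 10: RHS = 11, y in [7, 12]  -> 2 point(s)
  x = 12: RHS = 7, y in [8, 11]  -> 2 point(s)
  x = 14: RHS = 6, y in [5, 14]  -> 2 point(s)
  x = 15: RHS = 5, y in [9, 10]  -> 2 point(s)
Affine points: 24. Add the point at infinity: total = 25.

#E(F_19) = 25


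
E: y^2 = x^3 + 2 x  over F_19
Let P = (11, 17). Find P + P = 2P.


Doubling: s = (3 x1^2 + a) / (2 y1)
s = (3*11^2 + 2) / (2*17) mod 19 = 18
x3 = s^2 - 2 x1 mod 19 = 18^2 - 2*11 = 17
y3 = s (x1 - x3) - y1 mod 19 = 18 * (11 - 17) - 17 = 8

2P = (17, 8)


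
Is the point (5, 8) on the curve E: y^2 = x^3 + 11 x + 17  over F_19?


Check whether y^2 = x^3 + 11 x + 17 (mod 19) for (x, y) = (5, 8).
LHS: y^2 = 8^2 mod 19 = 7
RHS: x^3 + 11 x + 17 = 5^3 + 11*5 + 17 mod 19 = 7
LHS = RHS

Yes, on the curve


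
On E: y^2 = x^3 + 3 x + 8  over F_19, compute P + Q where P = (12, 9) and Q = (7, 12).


P != Q, so use the chord formula.
s = (y2 - y1) / (x2 - x1) = (3) / (14) mod 19 = 7
x3 = s^2 - x1 - x2 mod 19 = 7^2 - 12 - 7 = 11
y3 = s (x1 - x3) - y1 mod 19 = 7 * (12 - 11) - 9 = 17

P + Q = (11, 17)


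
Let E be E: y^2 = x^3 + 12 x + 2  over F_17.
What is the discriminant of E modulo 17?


4 a^3 + 27 b^2 = 4*12^3 + 27*2^2 = 6912 + 108 = 7020
Delta = -16 * (7020) = -112320
Delta mod 17 = 16

Delta = 16 (mod 17)


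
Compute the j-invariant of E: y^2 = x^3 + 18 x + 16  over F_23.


Delta = -16(4 a^3 + 27 b^2) mod 23 = 11
-1728 * (4 a)^3 = -1728 * (4*18)^3 mod 23 = 11
j = 11 * 11^(-1) mod 23 = 1

j = 1 (mod 23)


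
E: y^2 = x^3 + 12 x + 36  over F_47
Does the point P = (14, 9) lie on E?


Check whether y^2 = x^3 + 12 x + 36 (mod 47) for (x, y) = (14, 9).
LHS: y^2 = 9^2 mod 47 = 34
RHS: x^3 + 12 x + 36 = 14^3 + 12*14 + 36 mod 47 = 34
LHS = RHS

Yes, on the curve


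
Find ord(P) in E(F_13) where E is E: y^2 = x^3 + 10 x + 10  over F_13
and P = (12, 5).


Compute successive multiples of P until we hit O:
  1P = (12, 5)
  2P = (2, 8)
  3P = (0, 7)
  4P = (5, 9)
  5P = (8, 2)
  6P = (9, 7)
  7P = (4, 7)
  8P = (6, 0)
  ... (continuing to 16P)
  16P = O

ord(P) = 16


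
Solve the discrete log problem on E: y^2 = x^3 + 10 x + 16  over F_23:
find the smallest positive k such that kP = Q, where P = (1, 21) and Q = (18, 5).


Enumerate multiples of P until we hit Q = (18, 5):
  1P = (1, 21)
  2P = (10, 14)
  3P = (18, 5)
Match found at i = 3.

k = 3


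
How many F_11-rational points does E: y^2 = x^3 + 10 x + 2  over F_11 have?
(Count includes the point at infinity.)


For each x in F_11, count y with y^2 = x^3 + 10 x + 2 mod 11:
  x = 3: RHS = 4, y in [2, 9]  -> 2 point(s)
  x = 5: RHS = 1, y in [1, 10]  -> 2 point(s)
  x = 6: RHS = 3, y in [5, 6]  -> 2 point(s)
  x = 8: RHS = 0, y in [0]  -> 1 point(s)
Affine points: 7. Add the point at infinity: total = 8.

#E(F_11) = 8


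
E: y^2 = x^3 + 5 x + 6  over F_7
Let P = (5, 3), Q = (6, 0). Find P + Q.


P != Q, so use the chord formula.
s = (y2 - y1) / (x2 - x1) = (4) / (1) mod 7 = 4
x3 = s^2 - x1 - x2 mod 7 = 4^2 - 5 - 6 = 5
y3 = s (x1 - x3) - y1 mod 7 = 4 * (5 - 5) - 3 = 4

P + Q = (5, 4)


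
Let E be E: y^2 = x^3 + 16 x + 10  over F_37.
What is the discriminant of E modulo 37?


4 a^3 + 27 b^2 = 4*16^3 + 27*10^2 = 16384 + 2700 = 19084
Delta = -16 * (19084) = -305344
Delta mod 37 = 17

Delta = 17 (mod 37)


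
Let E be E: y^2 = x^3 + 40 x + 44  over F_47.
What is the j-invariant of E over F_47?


Delta = -16(4 a^3 + 27 b^2) mod 47 = 16
-1728 * (4 a)^3 = -1728 * (4*40)^3 mod 47 = 14
j = 14 * 16^(-1) mod 47 = 42

j = 42 (mod 47)


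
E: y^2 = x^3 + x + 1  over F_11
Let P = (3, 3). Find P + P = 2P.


Doubling: s = (3 x1^2 + a) / (2 y1)
s = (3*3^2 + 1) / (2*3) mod 11 = 1
x3 = s^2 - 2 x1 mod 11 = 1^2 - 2*3 = 6
y3 = s (x1 - x3) - y1 mod 11 = 1 * (3 - 6) - 3 = 5

2P = (6, 5)


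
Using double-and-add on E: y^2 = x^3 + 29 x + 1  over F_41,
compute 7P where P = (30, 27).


k = 7 = 111_2 (binary, LSB first: 111)
Double-and-add from P = (30, 27):
  bit 0 = 1: acc = O + (30, 27) = (30, 27)
  bit 1 = 1: acc = (30, 27) + (13, 22) = (31, 33)
  bit 2 = 1: acc = (31, 33) + (16, 16) = (31, 8)

7P = (31, 8)


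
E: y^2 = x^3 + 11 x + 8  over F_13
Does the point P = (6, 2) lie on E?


Check whether y^2 = x^3 + 11 x + 8 (mod 13) for (x, y) = (6, 2).
LHS: y^2 = 2^2 mod 13 = 4
RHS: x^3 + 11 x + 8 = 6^3 + 11*6 + 8 mod 13 = 4
LHS = RHS

Yes, on the curve


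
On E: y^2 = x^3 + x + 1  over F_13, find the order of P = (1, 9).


Compute successive multiples of P until we hit O:
  1P = (1, 9)
  2P = (8, 1)
  3P = (0, 1)
  4P = (11, 2)
  5P = (5, 12)
  6P = (10, 7)
  7P = (12, 5)
  8P = (4, 11)
  ... (continuing to 18P)
  18P = O

ord(P) = 18


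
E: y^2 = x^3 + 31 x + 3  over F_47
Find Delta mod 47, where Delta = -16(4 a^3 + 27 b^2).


4 a^3 + 27 b^2 = 4*31^3 + 27*3^2 = 119164 + 243 = 119407
Delta = -16 * (119407) = -1910512
Delta mod 47 = 38

Delta = 38 (mod 47)


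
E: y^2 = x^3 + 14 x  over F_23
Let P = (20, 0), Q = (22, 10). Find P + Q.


P != Q, so use the chord formula.
s = (y2 - y1) / (x2 - x1) = (10) / (2) mod 23 = 5
x3 = s^2 - x1 - x2 mod 23 = 5^2 - 20 - 22 = 6
y3 = s (x1 - x3) - y1 mod 23 = 5 * (20 - 6) - 0 = 1

P + Q = (6, 1)


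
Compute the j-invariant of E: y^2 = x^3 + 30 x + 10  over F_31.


Delta = -16(4 a^3 + 27 b^2) mod 31 = 16
-1728 * (4 a)^3 = -1728 * (4*30)^3 mod 31 = 15
j = 15 * 16^(-1) mod 31 = 30

j = 30 (mod 31)


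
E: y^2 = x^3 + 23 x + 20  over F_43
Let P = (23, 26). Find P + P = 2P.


Doubling: s = (3 x1^2 + a) / (2 y1)
s = (3*23^2 + 23) / (2*26) mod 43 = 26
x3 = s^2 - 2 x1 mod 43 = 26^2 - 2*23 = 28
y3 = s (x1 - x3) - y1 mod 43 = 26 * (23 - 28) - 26 = 16

2P = (28, 16)


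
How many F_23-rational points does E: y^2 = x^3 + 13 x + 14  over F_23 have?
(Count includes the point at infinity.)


For each x in F_23, count y with y^2 = x^3 + 13 x + 14 mod 23:
  x = 2: RHS = 2, y in [5, 18]  -> 2 point(s)
  x = 6: RHS = 9, y in [3, 20]  -> 2 point(s)
  x = 8: RHS = 9, y in [3, 20]  -> 2 point(s)
  x = 9: RHS = 9, y in [3, 20]  -> 2 point(s)
  x = 11: RHS = 16, y in [4, 19]  -> 2 point(s)
  x = 12: RHS = 12, y in [9, 14]  -> 2 point(s)
  x = 18: RHS = 8, y in [10, 13]  -> 2 point(s)
  x = 19: RHS = 13, y in [6, 17]  -> 2 point(s)
  x = 21: RHS = 3, y in [7, 16]  -> 2 point(s)
  x = 22: RHS = 0, y in [0]  -> 1 point(s)
Affine points: 19. Add the point at infinity: total = 20.

#E(F_23) = 20


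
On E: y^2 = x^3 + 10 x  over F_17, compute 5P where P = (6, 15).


k = 5 = 101_2 (binary, LSB first: 101)
Double-and-add from P = (6, 15):
  bit 0 = 1: acc = O + (6, 15) = (6, 15)
  bit 1 = 0: acc unchanged = (6, 15)
  bit 2 = 1: acc = (6, 15) + (13, 7) = (0, 0)

5P = (0, 0)


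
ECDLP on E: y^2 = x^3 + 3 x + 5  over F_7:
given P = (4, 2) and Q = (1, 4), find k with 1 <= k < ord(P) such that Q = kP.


Enumerate multiples of P until we hit Q = (1, 4):
  1P = (4, 2)
  2P = (1, 3)
  3P = (6, 1)
  4P = (6, 6)
  5P = (1, 4)
Match found at i = 5.

k = 5


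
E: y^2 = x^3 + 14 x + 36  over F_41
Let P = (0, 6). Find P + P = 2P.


Doubling: s = (3 x1^2 + a) / (2 y1)
s = (3*0^2 + 14) / (2*6) mod 41 = 8
x3 = s^2 - 2 x1 mod 41 = 8^2 - 2*0 = 23
y3 = s (x1 - x3) - y1 mod 41 = 8 * (0 - 23) - 6 = 15

2P = (23, 15)


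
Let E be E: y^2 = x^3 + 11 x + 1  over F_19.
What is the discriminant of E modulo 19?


4 a^3 + 27 b^2 = 4*11^3 + 27*1^2 = 5324 + 27 = 5351
Delta = -16 * (5351) = -85616
Delta mod 19 = 17

Delta = 17 (mod 19)


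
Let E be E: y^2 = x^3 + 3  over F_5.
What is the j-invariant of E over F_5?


Delta = -16(4 a^3 + 27 b^2) mod 5 = 2
-1728 * (4 a)^3 = -1728 * (4*0)^3 mod 5 = 0
j = 0 * 2^(-1) mod 5 = 0

j = 0 (mod 5)


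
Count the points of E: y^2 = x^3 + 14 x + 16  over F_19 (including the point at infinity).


For each x in F_19, count y with y^2 = x^3 + 14 x + 16 mod 19:
  x = 0: RHS = 16, y in [4, 15]  -> 2 point(s)
  x = 3: RHS = 9, y in [3, 16]  -> 2 point(s)
  x = 7: RHS = 1, y in [1, 18]  -> 2 point(s)
  x = 9: RHS = 16, y in [4, 15]  -> 2 point(s)
  x = 10: RHS = 16, y in [4, 15]  -> 2 point(s)
  x = 11: RHS = 0, y in [0]  -> 1 point(s)
  x = 13: RHS = 1, y in [1, 18]  -> 2 point(s)
  x = 14: RHS = 11, y in [7, 12]  -> 2 point(s)
  x = 16: RHS = 4, y in [2, 17]  -> 2 point(s)
  x = 18: RHS = 1, y in [1, 18]  -> 2 point(s)
Affine points: 19. Add the point at infinity: total = 20.

#E(F_19) = 20


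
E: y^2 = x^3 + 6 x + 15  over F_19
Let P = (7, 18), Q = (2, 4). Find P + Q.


P != Q, so use the chord formula.
s = (y2 - y1) / (x2 - x1) = (5) / (14) mod 19 = 18
x3 = s^2 - x1 - x2 mod 19 = 18^2 - 7 - 2 = 11
y3 = s (x1 - x3) - y1 mod 19 = 18 * (7 - 11) - 18 = 5

P + Q = (11, 5)


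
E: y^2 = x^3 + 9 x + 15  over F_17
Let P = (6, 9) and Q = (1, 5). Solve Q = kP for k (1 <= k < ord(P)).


Enumerate multiples of P until we hit Q = (1, 5):
  1P = (6, 9)
  2P = (9, 14)
  3P = (1, 5)
Match found at i = 3.

k = 3


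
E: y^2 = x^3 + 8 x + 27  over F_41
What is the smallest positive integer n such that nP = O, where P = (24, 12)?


Compute successive multiples of P until we hit O:
  1P = (24, 12)
  2P = (9, 7)
  3P = (40, 10)
  4P = (2, 16)
  5P = (13, 27)
  6P = (35, 3)
  7P = (3, 23)
  8P = (6, 2)
  ... (continuing to 18P)
  18P = O

ord(P) = 18


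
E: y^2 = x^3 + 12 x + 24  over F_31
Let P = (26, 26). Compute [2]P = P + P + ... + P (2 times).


k = 2 = 10_2 (binary, LSB first: 01)
Double-and-add from P = (26, 26):
  bit 0 = 0: acc unchanged = O
  bit 1 = 1: acc = O + (24, 0) = (24, 0)

2P = (24, 0)


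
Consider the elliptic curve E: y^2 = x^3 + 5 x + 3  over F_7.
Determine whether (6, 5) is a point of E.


Check whether y^2 = x^3 + 5 x + 3 (mod 7) for (x, y) = (6, 5).
LHS: y^2 = 5^2 mod 7 = 4
RHS: x^3 + 5 x + 3 = 6^3 + 5*6 + 3 mod 7 = 4
LHS = RHS

Yes, on the curve


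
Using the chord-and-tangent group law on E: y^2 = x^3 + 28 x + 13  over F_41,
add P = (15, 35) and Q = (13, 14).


P != Q, so use the chord formula.
s = (y2 - y1) / (x2 - x1) = (20) / (39) mod 41 = 31
x3 = s^2 - x1 - x2 mod 41 = 31^2 - 15 - 13 = 31
y3 = s (x1 - x3) - y1 mod 41 = 31 * (15 - 31) - 35 = 2

P + Q = (31, 2)


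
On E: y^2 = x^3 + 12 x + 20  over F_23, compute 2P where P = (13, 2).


Doubling: s = (3 x1^2 + a) / (2 y1)
s = (3*13^2 + 12) / (2*2) mod 23 = 9
x3 = s^2 - 2 x1 mod 23 = 9^2 - 2*13 = 9
y3 = s (x1 - x3) - y1 mod 23 = 9 * (13 - 9) - 2 = 11

2P = (9, 11)


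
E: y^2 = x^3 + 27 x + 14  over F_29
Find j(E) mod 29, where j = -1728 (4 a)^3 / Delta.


Delta = -16(4 a^3 + 27 b^2) mod 29 = 27
-1728 * (4 a)^3 = -1728 * (4*27)^3 mod 29 = 4
j = 4 * 27^(-1) mod 29 = 27

j = 27 (mod 29)


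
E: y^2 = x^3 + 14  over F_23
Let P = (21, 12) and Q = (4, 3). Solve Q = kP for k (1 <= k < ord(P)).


Enumerate multiples of P until we hit Q = (4, 3):
  1P = (21, 12)
  2P = (10, 5)
  3P = (4, 3)
Match found at i = 3.

k = 3


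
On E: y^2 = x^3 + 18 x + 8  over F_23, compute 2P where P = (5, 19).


k = 2 = 10_2 (binary, LSB first: 01)
Double-and-add from P = (5, 19):
  bit 0 = 0: acc unchanged = O
  bit 1 = 1: acc = O + (22, 9) = (22, 9)

2P = (22, 9)


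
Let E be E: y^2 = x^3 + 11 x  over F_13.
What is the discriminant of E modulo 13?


4 a^3 + 27 b^2 = 4*11^3 + 27*0^2 = 5324 + 0 = 5324
Delta = -16 * (5324) = -85184
Delta mod 13 = 5

Delta = 5 (mod 13)


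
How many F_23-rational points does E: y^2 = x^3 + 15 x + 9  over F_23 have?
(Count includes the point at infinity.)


For each x in F_23, count y with y^2 = x^3 + 15 x + 9 mod 23:
  x = 0: RHS = 9, y in [3, 20]  -> 2 point(s)
  x = 1: RHS = 2, y in [5, 18]  -> 2 point(s)
  x = 2: RHS = 1, y in [1, 22]  -> 2 point(s)
  x = 3: RHS = 12, y in [9, 14]  -> 2 point(s)
  x = 4: RHS = 18, y in [8, 15]  -> 2 point(s)
  x = 5: RHS = 2, y in [5, 18]  -> 2 point(s)
  x = 6: RHS = 16, y in [4, 19]  -> 2 point(s)
  x = 10: RHS = 9, y in [3, 20]  -> 2 point(s)
  x = 12: RHS = 8, y in [10, 13]  -> 2 point(s)
  x = 13: RHS = 9, y in [3, 20]  -> 2 point(s)
  x = 17: RHS = 2, y in [5, 18]  -> 2 point(s)
  x = 18: RHS = 16, y in [4, 19]  -> 2 point(s)
  x = 19: RHS = 0, y in [0]  -> 1 point(s)
  x = 20: RHS = 6, y in [11, 12]  -> 2 point(s)
  x = 22: RHS = 16, y in [4, 19]  -> 2 point(s)
Affine points: 29. Add the point at infinity: total = 30.

#E(F_23) = 30


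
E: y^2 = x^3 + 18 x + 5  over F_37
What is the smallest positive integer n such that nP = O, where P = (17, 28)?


Compute successive multiples of P until we hit O:
  1P = (17, 28)
  2P = (2, 30)
  3P = (7, 20)
  4P = (24, 33)
  5P = (32, 30)
  6P = (14, 2)
  7P = (3, 7)
  8P = (10, 1)
  ... (continuing to 31P)
  31P = O

ord(P) = 31


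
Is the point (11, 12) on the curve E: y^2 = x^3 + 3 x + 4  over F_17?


Check whether y^2 = x^3 + 3 x + 4 (mod 17) for (x, y) = (11, 12).
LHS: y^2 = 12^2 mod 17 = 8
RHS: x^3 + 3 x + 4 = 11^3 + 3*11 + 4 mod 17 = 8
LHS = RHS

Yes, on the curve


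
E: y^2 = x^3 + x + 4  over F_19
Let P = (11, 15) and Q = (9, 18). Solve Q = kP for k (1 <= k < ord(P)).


Enumerate multiples of P until we hit Q = (9, 18):
  1P = (11, 15)
  2P = (1, 5)
  3P = (8, 7)
  4P = (5, 1)
  5P = (0, 17)
  6P = (14, 8)
  7P = (10, 8)
  8P = (9, 18)
Match found at i = 8.

k = 8


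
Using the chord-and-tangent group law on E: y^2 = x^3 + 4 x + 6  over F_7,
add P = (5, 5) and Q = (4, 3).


P != Q, so use the chord formula.
s = (y2 - y1) / (x2 - x1) = (5) / (6) mod 7 = 2
x3 = s^2 - x1 - x2 mod 7 = 2^2 - 5 - 4 = 2
y3 = s (x1 - x3) - y1 mod 7 = 2 * (5 - 2) - 5 = 1

P + Q = (2, 1)


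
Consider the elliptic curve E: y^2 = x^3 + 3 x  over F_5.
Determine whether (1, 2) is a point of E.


Check whether y^2 = x^3 + 3 x + 0 (mod 5) for (x, y) = (1, 2).
LHS: y^2 = 2^2 mod 5 = 4
RHS: x^3 + 3 x + 0 = 1^3 + 3*1 + 0 mod 5 = 4
LHS = RHS

Yes, on the curve


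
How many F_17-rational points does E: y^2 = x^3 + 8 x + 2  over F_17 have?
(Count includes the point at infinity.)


For each x in F_17, count y with y^2 = x^3 + 8 x + 2 mod 17:
  x = 0: RHS = 2, y in [6, 11]  -> 2 point(s)
  x = 2: RHS = 9, y in [3, 14]  -> 2 point(s)
  x = 3: RHS = 2, y in [6, 11]  -> 2 point(s)
  x = 4: RHS = 13, y in [8, 9]  -> 2 point(s)
  x = 8: RHS = 0, y in [0]  -> 1 point(s)
  x = 9: RHS = 4, y in [2, 15]  -> 2 point(s)
  x = 13: RHS = 8, y in [5, 12]  -> 2 point(s)
  x = 14: RHS = 2, y in [6, 11]  -> 2 point(s)
Affine points: 15. Add the point at infinity: total = 16.

#E(F_17) = 16


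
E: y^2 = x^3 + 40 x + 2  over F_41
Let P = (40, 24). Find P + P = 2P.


Doubling: s = (3 x1^2 + a) / (2 y1)
s = (3*40^2 + 40) / (2*24) mod 41 = 12
x3 = s^2 - 2 x1 mod 41 = 12^2 - 2*40 = 23
y3 = s (x1 - x3) - y1 mod 41 = 12 * (40 - 23) - 24 = 16

2P = (23, 16)


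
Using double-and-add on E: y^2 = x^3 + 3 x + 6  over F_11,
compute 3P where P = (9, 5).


k = 3 = 11_2 (binary, LSB first: 11)
Double-and-add from P = (9, 5):
  bit 0 = 1: acc = O + (9, 5) = (9, 5)
  bit 1 = 1: acc = (9, 5) + (9, 6) = O

3P = O


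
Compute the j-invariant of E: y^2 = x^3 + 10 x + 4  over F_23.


Delta = -16(4 a^3 + 27 b^2) mod 23 = 20
-1728 * (4 a)^3 = -1728 * (4*10)^3 mod 23 = 4
j = 4 * 20^(-1) mod 23 = 14

j = 14 (mod 23)


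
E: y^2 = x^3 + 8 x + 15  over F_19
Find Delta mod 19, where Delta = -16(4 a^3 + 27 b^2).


4 a^3 + 27 b^2 = 4*8^3 + 27*15^2 = 2048 + 6075 = 8123
Delta = -16 * (8123) = -129968
Delta mod 19 = 11

Delta = 11 (mod 19)


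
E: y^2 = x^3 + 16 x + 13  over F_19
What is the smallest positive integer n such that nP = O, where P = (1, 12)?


Compute successive multiples of P until we hit O:
  1P = (1, 12)
  2P = (17, 7)
  3P = (8, 8)
  4P = (8, 11)
  5P = (17, 12)
  6P = (1, 7)
  7P = O

ord(P) = 7


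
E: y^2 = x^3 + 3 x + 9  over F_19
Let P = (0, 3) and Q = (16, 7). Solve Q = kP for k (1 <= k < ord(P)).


Enumerate multiples of P until we hit Q = (16, 7):
  1P = (0, 3)
  2P = (5, 4)
  3P = (11, 10)
  4P = (15, 3)
  5P = (4, 16)
  6P = (3, 11)
  7P = (2, 17)
  8P = (9, 10)
  9P = (16, 12)
  10P = (12, 14)
  11P = (18, 9)
  12P = (18, 10)
  13P = (12, 5)
  14P = (16, 7)
Match found at i = 14.

k = 14


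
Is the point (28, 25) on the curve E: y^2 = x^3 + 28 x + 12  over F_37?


Check whether y^2 = x^3 + 28 x + 12 (mod 37) for (x, y) = (28, 25).
LHS: y^2 = 25^2 mod 37 = 33
RHS: x^3 + 28 x + 12 = 28^3 + 28*28 + 12 mod 37 = 30
LHS != RHS

No, not on the curve


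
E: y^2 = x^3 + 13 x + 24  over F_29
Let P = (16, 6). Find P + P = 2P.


Doubling: s = (3 x1^2 + a) / (2 y1)
s = (3*16^2 + 13) / (2*6) mod 29 = 24
x3 = s^2 - 2 x1 mod 29 = 24^2 - 2*16 = 22
y3 = s (x1 - x3) - y1 mod 29 = 24 * (16 - 22) - 6 = 24

2P = (22, 24)


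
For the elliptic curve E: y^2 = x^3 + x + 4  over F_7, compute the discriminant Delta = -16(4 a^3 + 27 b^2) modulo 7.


4 a^3 + 27 b^2 = 4*1^3 + 27*4^2 = 4 + 432 = 436
Delta = -16 * (436) = -6976
Delta mod 7 = 3

Delta = 3 (mod 7)


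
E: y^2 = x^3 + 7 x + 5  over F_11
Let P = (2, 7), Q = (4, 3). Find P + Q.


P != Q, so use the chord formula.
s = (y2 - y1) / (x2 - x1) = (7) / (2) mod 11 = 9
x3 = s^2 - x1 - x2 mod 11 = 9^2 - 2 - 4 = 9
y3 = s (x1 - x3) - y1 mod 11 = 9 * (2 - 9) - 7 = 7

P + Q = (9, 7)


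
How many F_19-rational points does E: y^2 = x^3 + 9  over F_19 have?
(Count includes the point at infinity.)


For each x in F_19, count y with y^2 = x^3 + 0 x + 9 mod 19:
  x = 0: RHS = 9, y in [3, 16]  -> 2 point(s)
  x = 2: RHS = 17, y in [6, 13]  -> 2 point(s)
  x = 3: RHS = 17, y in [6, 13]  -> 2 point(s)
  x = 4: RHS = 16, y in [4, 15]  -> 2 point(s)
  x = 5: RHS = 1, y in [1, 18]  -> 2 point(s)
  x = 6: RHS = 16, y in [4, 15]  -> 2 point(s)
  x = 9: RHS = 16, y in [4, 15]  -> 2 point(s)
  x = 14: RHS = 17, y in [6, 13]  -> 2 point(s)
  x = 16: RHS = 1, y in [1, 18]  -> 2 point(s)
  x = 17: RHS = 1, y in [1, 18]  -> 2 point(s)
Affine points: 20. Add the point at infinity: total = 21.

#E(F_19) = 21


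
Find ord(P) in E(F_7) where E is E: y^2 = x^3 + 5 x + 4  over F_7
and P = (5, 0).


Compute successive multiples of P until we hit O:
  1P = (5, 0)
  2P = O

ord(P) = 2


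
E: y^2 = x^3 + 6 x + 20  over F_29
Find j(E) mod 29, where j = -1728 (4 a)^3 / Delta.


Delta = -16(4 a^3 + 27 b^2) mod 29 = 20
-1728 * (4 a)^3 = -1728 * (4*6)^3 mod 29 = 8
j = 8 * 20^(-1) mod 29 = 12

j = 12 (mod 29)


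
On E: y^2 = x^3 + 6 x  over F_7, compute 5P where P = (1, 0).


k = 5 = 101_2 (binary, LSB first: 101)
Double-and-add from P = (1, 0):
  bit 0 = 1: acc = O + (1, 0) = (1, 0)
  bit 1 = 0: acc unchanged = (1, 0)
  bit 2 = 1: acc = (1, 0) + O = (1, 0)

5P = (1, 0)


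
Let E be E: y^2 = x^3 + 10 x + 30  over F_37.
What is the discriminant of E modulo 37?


4 a^3 + 27 b^2 = 4*10^3 + 27*30^2 = 4000 + 24300 = 28300
Delta = -16 * (28300) = -452800
Delta mod 37 = 6

Delta = 6 (mod 37)


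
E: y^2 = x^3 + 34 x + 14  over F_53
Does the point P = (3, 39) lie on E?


Check whether y^2 = x^3 + 34 x + 14 (mod 53) for (x, y) = (3, 39).
LHS: y^2 = 39^2 mod 53 = 37
RHS: x^3 + 34 x + 14 = 3^3 + 34*3 + 14 mod 53 = 37
LHS = RHS

Yes, on the curve


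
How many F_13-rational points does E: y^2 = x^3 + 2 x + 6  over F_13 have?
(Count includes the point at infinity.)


For each x in F_13, count y with y^2 = x^3 + 2 x + 6 mod 13:
  x = 1: RHS = 9, y in [3, 10]  -> 2 point(s)
  x = 3: RHS = 0, y in [0]  -> 1 point(s)
  x = 4: RHS = 0, y in [0]  -> 1 point(s)
  x = 6: RHS = 0, y in [0]  -> 1 point(s)
  x = 7: RHS = 12, y in [5, 8]  -> 2 point(s)
  x = 8: RHS = 1, y in [1, 12]  -> 2 point(s)
  x = 9: RHS = 12, y in [5, 8]  -> 2 point(s)
  x = 10: RHS = 12, y in [5, 8]  -> 2 point(s)
  x = 12: RHS = 3, y in [4, 9]  -> 2 point(s)
Affine points: 15. Add the point at infinity: total = 16.

#E(F_13) = 16


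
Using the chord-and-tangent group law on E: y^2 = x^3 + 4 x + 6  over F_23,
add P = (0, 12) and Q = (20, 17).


P != Q, so use the chord formula.
s = (y2 - y1) / (x2 - x1) = (5) / (20) mod 23 = 6
x3 = s^2 - x1 - x2 mod 23 = 6^2 - 0 - 20 = 16
y3 = s (x1 - x3) - y1 mod 23 = 6 * (0 - 16) - 12 = 7

P + Q = (16, 7)


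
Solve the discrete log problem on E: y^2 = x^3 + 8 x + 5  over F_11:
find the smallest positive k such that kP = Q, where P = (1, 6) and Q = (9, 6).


Enumerate multiples of P until we hit Q = (9, 6):
  1P = (1, 6)
  2P = (9, 5)
  3P = (6, 7)
  4P = (8, 8)
  5P = (5, 7)
  6P = (3, 10)
  7P = (0, 7)
  8P = (0, 4)
  9P = (3, 1)
  10P = (5, 4)
  11P = (8, 3)
  12P = (6, 4)
  13P = (9, 6)
Match found at i = 13.

k = 13


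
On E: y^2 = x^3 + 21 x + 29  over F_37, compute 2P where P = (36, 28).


Doubling: s = (3 x1^2 + a) / (2 y1)
s = (3*36^2 + 21) / (2*28) mod 37 = 11
x3 = s^2 - 2 x1 mod 37 = 11^2 - 2*36 = 12
y3 = s (x1 - x3) - y1 mod 37 = 11 * (36 - 12) - 28 = 14

2P = (12, 14)


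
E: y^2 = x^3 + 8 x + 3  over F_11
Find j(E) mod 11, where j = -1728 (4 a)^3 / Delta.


Delta = -16(4 a^3 + 27 b^2) mod 11 = 7
-1728 * (4 a)^3 = -1728 * (4*8)^3 mod 11 = 1
j = 1 * 7^(-1) mod 11 = 8

j = 8 (mod 11)


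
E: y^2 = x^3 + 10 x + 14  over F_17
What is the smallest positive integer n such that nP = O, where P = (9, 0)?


Compute successive multiples of P until we hit O:
  1P = (9, 0)
  2P = O

ord(P) = 2


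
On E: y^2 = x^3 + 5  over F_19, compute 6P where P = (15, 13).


k = 6 = 110_2 (binary, LSB first: 011)
Double-and-add from P = (15, 13):
  bit 0 = 0: acc unchanged = O
  bit 1 = 1: acc = O + (5, 4) = (5, 4)
  bit 2 = 1: acc = (5, 4) + (1, 5) = (0, 9)

6P = (0, 9)


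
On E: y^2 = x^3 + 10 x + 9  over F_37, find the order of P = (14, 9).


Compute successive multiples of P until we hit O:
  1P = (14, 9)
  2P = (5, 31)
  3P = (29, 3)
  4P = (6, 10)
  5P = (28, 2)
  6P = (23, 14)
  7P = (30, 15)
  8P = (18, 8)
  ... (continuing to 21P)
  21P = O

ord(P) = 21


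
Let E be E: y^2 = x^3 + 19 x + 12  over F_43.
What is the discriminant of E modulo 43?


4 a^3 + 27 b^2 = 4*19^3 + 27*12^2 = 27436 + 3888 = 31324
Delta = -16 * (31324) = -501184
Delta mod 43 = 24

Delta = 24 (mod 43)


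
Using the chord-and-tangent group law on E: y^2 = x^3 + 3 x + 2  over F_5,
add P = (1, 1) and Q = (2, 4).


P != Q, so use the chord formula.
s = (y2 - y1) / (x2 - x1) = (3) / (1) mod 5 = 3
x3 = s^2 - x1 - x2 mod 5 = 3^2 - 1 - 2 = 1
y3 = s (x1 - x3) - y1 mod 5 = 3 * (1 - 1) - 1 = 4

P + Q = (1, 4)


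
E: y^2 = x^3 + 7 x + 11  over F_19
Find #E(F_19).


For each x in F_19, count y with y^2 = x^3 + 7 x + 11 mod 19:
  x = 0: RHS = 11, y in [7, 12]  -> 2 point(s)
  x = 1: RHS = 0, y in [0]  -> 1 point(s)
  x = 5: RHS = 0, y in [0]  -> 1 point(s)
  x = 7: RHS = 4, y in [2, 17]  -> 2 point(s)
  x = 8: RHS = 9, y in [3, 16]  -> 2 point(s)
  x = 9: RHS = 5, y in [9, 10]  -> 2 point(s)
  x = 10: RHS = 17, y in [6, 13]  -> 2 point(s)
  x = 13: RHS = 0, y in [0]  -> 1 point(s)
  x = 16: RHS = 1, y in [1, 18]  -> 2 point(s)
Affine points: 15. Add the point at infinity: total = 16.

#E(F_19) = 16


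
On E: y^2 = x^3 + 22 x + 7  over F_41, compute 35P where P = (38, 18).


k = 35 = 100011_2 (binary, LSB first: 110001)
Double-and-add from P = (38, 18):
  bit 0 = 1: acc = O + (38, 18) = (38, 18)
  bit 1 = 1: acc = (38, 18) + (2, 31) = (34, 17)
  bit 2 = 0: acc unchanged = (34, 17)
  bit 3 = 0: acc unchanged = (34, 17)
  bit 4 = 0: acc unchanged = (34, 17)
  bit 5 = 1: acc = (34, 17) + (20, 1) = (36, 10)

35P = (36, 10)


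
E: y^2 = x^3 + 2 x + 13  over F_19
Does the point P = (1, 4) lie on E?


Check whether y^2 = x^3 + 2 x + 13 (mod 19) for (x, y) = (1, 4).
LHS: y^2 = 4^2 mod 19 = 16
RHS: x^3 + 2 x + 13 = 1^3 + 2*1 + 13 mod 19 = 16
LHS = RHS

Yes, on the curve


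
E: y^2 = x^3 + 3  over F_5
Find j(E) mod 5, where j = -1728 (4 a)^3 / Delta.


Delta = -16(4 a^3 + 27 b^2) mod 5 = 2
-1728 * (4 a)^3 = -1728 * (4*0)^3 mod 5 = 0
j = 0 * 2^(-1) mod 5 = 0

j = 0 (mod 5)


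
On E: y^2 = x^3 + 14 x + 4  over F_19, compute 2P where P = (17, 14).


Doubling: s = (3 x1^2 + a) / (2 y1)
s = (3*17^2 + 14) / (2*14) mod 19 = 5
x3 = s^2 - 2 x1 mod 19 = 5^2 - 2*17 = 10
y3 = s (x1 - x3) - y1 mod 19 = 5 * (17 - 10) - 14 = 2

2P = (10, 2)


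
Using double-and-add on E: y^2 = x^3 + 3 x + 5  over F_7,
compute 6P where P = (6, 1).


k = 6 = 110_2 (binary, LSB first: 011)
Double-and-add from P = (6, 1):
  bit 0 = 0: acc unchanged = O
  bit 1 = 1: acc = O + (4, 5) = (4, 5)
  bit 2 = 1: acc = (4, 5) + (1, 4) = (6, 6)

6P = (6, 6)


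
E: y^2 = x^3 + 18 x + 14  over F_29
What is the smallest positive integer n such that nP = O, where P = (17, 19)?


Compute successive multiples of P until we hit O:
  1P = (17, 19)
  2P = (1, 27)
  3P = (4, 18)
  4P = (2, 0)
  5P = (4, 11)
  6P = (1, 2)
  7P = (17, 10)
  8P = O

ord(P) = 8


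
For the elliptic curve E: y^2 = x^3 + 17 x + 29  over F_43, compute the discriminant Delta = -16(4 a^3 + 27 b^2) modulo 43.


4 a^3 + 27 b^2 = 4*17^3 + 27*29^2 = 19652 + 22707 = 42359
Delta = -16 * (42359) = -677744
Delta mod 43 = 22

Delta = 22 (mod 43)


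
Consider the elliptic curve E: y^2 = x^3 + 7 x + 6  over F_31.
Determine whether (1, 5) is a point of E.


Check whether y^2 = x^3 + 7 x + 6 (mod 31) for (x, y) = (1, 5).
LHS: y^2 = 5^2 mod 31 = 25
RHS: x^3 + 7 x + 6 = 1^3 + 7*1 + 6 mod 31 = 14
LHS != RHS

No, not on the curve


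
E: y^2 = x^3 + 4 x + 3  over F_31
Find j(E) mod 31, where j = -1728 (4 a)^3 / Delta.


Delta = -16(4 a^3 + 27 b^2) mod 31 = 14
-1728 * (4 a)^3 = -1728 * (4*4)^3 mod 31 = 1
j = 1 * 14^(-1) mod 31 = 20

j = 20 (mod 31)


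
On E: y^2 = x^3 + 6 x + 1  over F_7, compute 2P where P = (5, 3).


Doubling: s = (3 x1^2 + a) / (2 y1)
s = (3*5^2 + 6) / (2*3) mod 7 = 3
x3 = s^2 - 2 x1 mod 7 = 3^2 - 2*5 = 6
y3 = s (x1 - x3) - y1 mod 7 = 3 * (5 - 6) - 3 = 1

2P = (6, 1)


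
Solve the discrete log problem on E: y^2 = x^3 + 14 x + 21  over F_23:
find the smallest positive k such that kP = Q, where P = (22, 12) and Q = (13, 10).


Enumerate multiples of P until we hit Q = (13, 10):
  1P = (22, 12)
  2P = (15, 15)
  3P = (12, 10)
  4P = (1, 6)
  5P = (9, 18)
  6P = (8, 1)
  7P = (5, 3)
  8P = (4, 7)
  9P = (21, 10)
  10P = (7, 18)
  11P = (19, 19)
  12P = (13, 13)
  13P = (13, 10)
Match found at i = 13.

k = 13


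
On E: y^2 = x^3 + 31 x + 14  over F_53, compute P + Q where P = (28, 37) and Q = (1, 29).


P != Q, so use the chord formula.
s = (y2 - y1) / (x2 - x1) = (45) / (26) mod 53 = 16
x3 = s^2 - x1 - x2 mod 53 = 16^2 - 28 - 1 = 15
y3 = s (x1 - x3) - y1 mod 53 = 16 * (28 - 15) - 37 = 12

P + Q = (15, 12)


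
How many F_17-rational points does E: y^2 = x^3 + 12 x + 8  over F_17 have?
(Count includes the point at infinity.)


For each x in F_17, count y with y^2 = x^3 + 12 x + 8 mod 17:
  x = 0: RHS = 8, y in [5, 12]  -> 2 point(s)
  x = 1: RHS = 4, y in [2, 15]  -> 2 point(s)
  x = 4: RHS = 1, y in [1, 16]  -> 2 point(s)
  x = 8: RHS = 4, y in [2, 15]  -> 2 point(s)
  x = 11: RHS = 9, y in [3, 14]  -> 2 point(s)
  x = 13: RHS = 15, y in [7, 10]  -> 2 point(s)
  x = 14: RHS = 13, y in [8, 9]  -> 2 point(s)
Affine points: 14. Add the point at infinity: total = 15.

#E(F_17) = 15


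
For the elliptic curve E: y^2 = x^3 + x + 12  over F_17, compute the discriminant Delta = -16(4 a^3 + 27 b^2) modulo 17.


4 a^3 + 27 b^2 = 4*1^3 + 27*12^2 = 4 + 3888 = 3892
Delta = -16 * (3892) = -62272
Delta mod 17 = 16

Delta = 16 (mod 17)


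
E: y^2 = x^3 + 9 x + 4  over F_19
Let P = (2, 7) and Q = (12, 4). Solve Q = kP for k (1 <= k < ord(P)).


Enumerate multiples of P until we hit Q = (12, 4):
  1P = (2, 7)
  2P = (3, 1)
  3P = (12, 15)
  4P = (14, 10)
  5P = (9, 15)
  6P = (0, 17)
  7P = (4, 3)
  8P = (17, 4)
  9P = (16, 11)
  10P = (10, 7)
  11P = (7, 12)
  12P = (11, 3)
  13P = (13, 0)
  14P = (11, 16)
  15P = (7, 7)
  16P = (10, 12)
  17P = (16, 8)
  18P = (17, 15)
  19P = (4, 16)
  20P = (0, 2)
  21P = (9, 4)
  22P = (14, 9)
  23P = (12, 4)
Match found at i = 23.

k = 23


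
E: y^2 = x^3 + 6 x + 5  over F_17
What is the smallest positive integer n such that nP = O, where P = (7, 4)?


Compute successive multiples of P until we hit O:
  1P = (7, 4)
  2P = (3, 13)
  3P = (11, 5)
  4P = (15, 11)
  5P = (4, 5)
  6P = (8, 2)
  7P = (6, 11)
  8P = (2, 12)
  ... (continuing to 21P)
  21P = O

ord(P) = 21


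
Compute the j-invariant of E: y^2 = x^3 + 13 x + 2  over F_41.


Delta = -16(4 a^3 + 27 b^2) mod 41 = 16
-1728 * (4 a)^3 = -1728 * (4*13)^3 mod 41 = 9
j = 9 * 16^(-1) mod 41 = 39

j = 39 (mod 41)


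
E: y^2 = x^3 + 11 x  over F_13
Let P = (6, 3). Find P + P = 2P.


Doubling: s = (3 x1^2 + a) / (2 y1)
s = (3*6^2 + 11) / (2*3) mod 13 = 9
x3 = s^2 - 2 x1 mod 13 = 9^2 - 2*6 = 4
y3 = s (x1 - x3) - y1 mod 13 = 9 * (6 - 4) - 3 = 2

2P = (4, 2)


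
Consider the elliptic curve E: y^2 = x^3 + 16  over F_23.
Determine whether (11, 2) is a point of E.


Check whether y^2 = x^3 + 0 x + 16 (mod 23) for (x, y) = (11, 2).
LHS: y^2 = 2^2 mod 23 = 4
RHS: x^3 + 0 x + 16 = 11^3 + 0*11 + 16 mod 23 = 13
LHS != RHS

No, not on the curve
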